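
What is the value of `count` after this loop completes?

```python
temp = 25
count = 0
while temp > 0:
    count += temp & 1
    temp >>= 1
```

Count set bits in 25 (binary: 0b11001)
`count` takes the values: 0 → 1 → 2 → 3

Answer: 3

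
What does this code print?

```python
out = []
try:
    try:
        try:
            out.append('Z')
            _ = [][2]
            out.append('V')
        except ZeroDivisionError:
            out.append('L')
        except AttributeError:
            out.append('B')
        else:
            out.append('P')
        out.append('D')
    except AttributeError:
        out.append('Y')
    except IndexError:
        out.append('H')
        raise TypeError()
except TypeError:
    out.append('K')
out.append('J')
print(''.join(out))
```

Execution trace: 'Z' (inner try body) → 'H' (except IndexError) → 'K' (outer except TypeError) → 'J' (after the try/except). Output: ZHKJ

Answer: ZHKJ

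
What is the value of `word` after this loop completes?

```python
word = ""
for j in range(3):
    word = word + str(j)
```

Concatenate digits 0 to 2
`word` takes the values: "" → "0" → "01" → "012"

Answer: "012"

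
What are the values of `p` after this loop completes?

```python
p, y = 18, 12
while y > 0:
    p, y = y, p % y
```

GCD of 18 and 12
`p` takes the values: 18 → 12 → 6

Answer: 6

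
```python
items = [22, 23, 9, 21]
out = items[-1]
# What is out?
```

Trace:
`items = [22, 23, 9, 21]` → items = [22, 23, 9, 21]
`out = items[-1]` → out = 21
So out = 21

Answer: 21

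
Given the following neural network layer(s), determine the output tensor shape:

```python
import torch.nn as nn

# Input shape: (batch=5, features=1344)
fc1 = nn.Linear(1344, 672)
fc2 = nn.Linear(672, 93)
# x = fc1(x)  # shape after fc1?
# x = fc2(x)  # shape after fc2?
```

Input: (5, 1344) -> after fc1: (5, 672) -> Output: (5, 93)

Answer: (5, 93)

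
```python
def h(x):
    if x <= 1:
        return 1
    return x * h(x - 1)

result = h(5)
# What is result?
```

h(5) = 5 * 4 * 3 * 2 * 1 = 120

Answer: 120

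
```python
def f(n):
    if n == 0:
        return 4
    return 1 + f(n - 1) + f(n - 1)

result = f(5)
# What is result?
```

f(n) = 1 + 2·f(n-1), f(0)=4. Closed form: (4+1)·2^5 - 1 = 159.

Answer: 159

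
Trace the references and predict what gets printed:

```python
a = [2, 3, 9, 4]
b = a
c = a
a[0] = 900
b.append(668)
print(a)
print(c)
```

Key concept: multiple aliases.
Step by step:
`a = [2, 3, 9, 4]` → a = [2, 3, 9, 4]
`b = a` → b = [2, 3, 9, 4] (same object as a)
`c = a` → c = [2, 3, 9, 4] (same object as a, b)
`a[0] = 900` → a = [900, 3, 9, 4] (same object as b, c); b = [900, 3, 9, 4] (same object as a, c); c = [900, 3, 9, 4] (same object as a, b)
`b.append(668)` → a = [900, 3, 9, 4, 668] (same object as b, c); b = [900, 3, 9, 4, 668] (same object as a, c); c = [900, 3, 9, 4, 668] (same object as a, b)
`print(a)` → prints [900, 3, 9, 4, 668]
`print(c)` → prints [900, 3, 9, 4, 668]

Answer:
[900, 3, 9, 4, 668]
[900, 3, 9, 4, 668]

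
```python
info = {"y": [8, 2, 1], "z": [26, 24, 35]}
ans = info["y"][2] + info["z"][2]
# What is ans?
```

Trace:
`info = {"y": [8, 2, 1], "z": [26, 24, 35]}` → info = {'y': [8, 2, 1], 'z': [26, 24, 35]}
`ans = info["y"][2] + info["z"][2]` → ans = 36
So ans = 36

Answer: 36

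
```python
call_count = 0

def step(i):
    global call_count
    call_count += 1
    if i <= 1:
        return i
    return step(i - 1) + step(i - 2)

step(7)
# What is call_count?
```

Calls(i) = 1 + Calls(i-1) + Calls(i-2); Calls(0)=Calls(1)=1. For i=7 this gives 41.

Answer: 41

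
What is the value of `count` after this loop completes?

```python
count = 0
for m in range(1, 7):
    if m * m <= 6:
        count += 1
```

Count numbers where m² ≤ 6
`count` takes the values: 0 → 1 → 2

Answer: 2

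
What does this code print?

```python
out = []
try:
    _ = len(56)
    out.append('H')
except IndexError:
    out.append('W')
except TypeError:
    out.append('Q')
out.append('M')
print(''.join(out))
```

Execution trace: 'Q' (except TypeError) → 'M' (after the try/except). Output: QM

Answer: QM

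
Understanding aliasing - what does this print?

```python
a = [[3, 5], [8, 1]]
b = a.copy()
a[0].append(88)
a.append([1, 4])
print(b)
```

Key concept: shallow copy with nested lists.
Step by step:
`a = [[3, 5], [8, 1]]` → a = [[3, 5], [8, 1]]
`b = a.copy()` → b = [[3, 5], [8, 1]]
`a[0].append(88)` → a = [[3, 5, 88], [8, 1]]; b = [[3, 5, 88], [8, 1]]
`a.append([1, 4])` → a = [[3, 5, 88], [8, 1], [1, 4]]
`print(b)` → prints [[3, 5, 88], [8, 1]]

Answer: [[3, 5, 88], [8, 1]]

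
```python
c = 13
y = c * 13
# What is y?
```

Trace:
`c = 13` → c = 13
`y = c * 13` → y = 169
So y = 169

Answer: 169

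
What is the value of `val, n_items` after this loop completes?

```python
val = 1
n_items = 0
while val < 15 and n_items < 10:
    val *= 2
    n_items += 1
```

Double until >= 15 or 10 iterations
`val, n_items` takes the values: (1, 0) → (2, 0) → (2, 1) → (4, 1) → (4, 2) → (8, 2) → (8, 3) → (16, 3) → (16, 4)

Answer: 16, 4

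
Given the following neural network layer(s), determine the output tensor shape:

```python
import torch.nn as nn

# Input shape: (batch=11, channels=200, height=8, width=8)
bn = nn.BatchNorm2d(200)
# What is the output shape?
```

Input: (11, 200, 8, 8) -> Output: (11, 200, 8, 8)

Answer: (11, 200, 8, 8)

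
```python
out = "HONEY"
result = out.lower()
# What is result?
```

Trace:
`out = "HONEY"` → out = 'HONEY'
`result = out.lower()` → result = 'honey'
So result = 'honey'

Answer: 'honey'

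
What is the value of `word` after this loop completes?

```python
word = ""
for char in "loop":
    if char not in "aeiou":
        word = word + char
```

Remove vowels from 'loop'
`word` takes the values: "" → "l" → "lp"

Answer: "lp"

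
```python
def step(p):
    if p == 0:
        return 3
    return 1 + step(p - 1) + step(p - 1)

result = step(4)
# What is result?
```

step(p) = 1 + 2·step(p-1), step(0)=3. Closed form: (3+1)·2^4 - 1 = 63.

Answer: 63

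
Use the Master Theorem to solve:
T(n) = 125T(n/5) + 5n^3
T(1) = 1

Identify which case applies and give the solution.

a=125, b=5, f(n)=5n^3. log_5(125) = 3. Since c=3 = 3, Case 2 applies: T(n) = Θ(n^log_b(a) · log n) = O(n^3 log n).

Answer: O(n^3 log n) - Case 2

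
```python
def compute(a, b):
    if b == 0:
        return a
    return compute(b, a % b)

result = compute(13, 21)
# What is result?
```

compute(13, 21) -> compute(21, 13) -> compute(13, 8) -> compute(8, 5) -> compute(5, 3) -> compute(3, 2) -> compute(2, 1) -> compute(1, 0) -> 1

Answer: 1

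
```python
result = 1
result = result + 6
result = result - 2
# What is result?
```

Trace:
`result = 1` → result = 1
`result = result + 6` → result = 7
`result = result - 2` → result = 5
So result = 5

Answer: 5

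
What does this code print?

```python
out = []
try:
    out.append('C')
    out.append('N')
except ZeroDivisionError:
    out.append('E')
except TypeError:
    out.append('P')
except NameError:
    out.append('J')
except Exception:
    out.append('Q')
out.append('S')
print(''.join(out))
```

Execution trace: 'C' (try body) → 'N' (try body, no exception) → 'S' (after the try/except). Output: CNS

Answer: CNS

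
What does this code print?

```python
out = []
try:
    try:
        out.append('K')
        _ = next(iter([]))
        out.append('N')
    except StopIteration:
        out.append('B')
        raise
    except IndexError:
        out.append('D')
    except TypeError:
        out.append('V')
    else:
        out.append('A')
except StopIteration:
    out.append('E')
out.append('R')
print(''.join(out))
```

Execution trace: 'K' (inner try body) → 'B' (inner except StopIteration) → 'E' (outer except StopIteration) → 'R' (after the try/except). Output: KBER

Answer: KBER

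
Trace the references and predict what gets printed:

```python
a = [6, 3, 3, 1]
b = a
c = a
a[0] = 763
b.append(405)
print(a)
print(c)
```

Key concept: multiple aliases.
Step by step:
`a = [6, 3, 3, 1]` → a = [6, 3, 3, 1]
`b = a` → b = [6, 3, 3, 1] (same object as a)
`c = a` → c = [6, 3, 3, 1] (same object as a, b)
`a[0] = 763` → a = [763, 3, 3, 1] (same object as b, c); b = [763, 3, 3, 1] (same object as a, c); c = [763, 3, 3, 1] (same object as a, b)
`b.append(405)` → a = [763, 3, 3, 1, 405] (same object as b, c); b = [763, 3, 3, 1, 405] (same object as a, c); c = [763, 3, 3, 1, 405] (same object as a, b)
`print(a)` → prints [763, 3, 3, 1, 405]
`print(c)` → prints [763, 3, 3, 1, 405]

Answer:
[763, 3, 3, 1, 405]
[763, 3, 3, 1, 405]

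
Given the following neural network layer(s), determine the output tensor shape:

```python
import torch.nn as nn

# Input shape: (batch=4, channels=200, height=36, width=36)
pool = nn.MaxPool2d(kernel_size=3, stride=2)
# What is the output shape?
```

Input: (4, 200, 36, 36) -> Output: (4, 200, 17, 17)

Answer: (4, 200, 17, 17)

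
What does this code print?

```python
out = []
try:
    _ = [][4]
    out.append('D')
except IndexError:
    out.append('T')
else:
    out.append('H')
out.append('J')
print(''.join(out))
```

Execution trace: 'T' (except IndexError) → 'J' (after the try/except). Output: TJ

Answer: TJ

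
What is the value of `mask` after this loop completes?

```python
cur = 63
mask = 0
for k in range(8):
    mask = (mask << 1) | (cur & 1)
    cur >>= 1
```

Reverse lowest 8 bits of 63
`mask` takes the values: 0 → 1 → 3 → 7 → 15 → 31 → 63 → 126 → 252

Answer: 252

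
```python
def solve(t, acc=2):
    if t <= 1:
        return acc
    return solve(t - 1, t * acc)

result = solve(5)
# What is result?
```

Accumulator trace (n, acc): (5, 2) -> (4, 10) -> (3, 40) -> (2, 120) -> (1, 240) -> return 240

Answer: 240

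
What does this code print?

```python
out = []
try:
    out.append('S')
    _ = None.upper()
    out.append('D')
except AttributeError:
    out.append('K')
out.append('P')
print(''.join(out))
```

Execution trace: 'S' (try body) → 'K' (except AttributeError) → 'P' (after the try/except). Output: SKP

Answer: SKP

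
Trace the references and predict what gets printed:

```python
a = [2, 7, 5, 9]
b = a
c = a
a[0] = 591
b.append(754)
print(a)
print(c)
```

Key concept: multiple aliases.
Step by step:
`a = [2, 7, 5, 9]` → a = [2, 7, 5, 9]
`b = a` → b = [2, 7, 5, 9] (same object as a)
`c = a` → c = [2, 7, 5, 9] (same object as a, b)
`a[0] = 591` → a = [591, 7, 5, 9] (same object as b, c); b = [591, 7, 5, 9] (same object as a, c); c = [591, 7, 5, 9] (same object as a, b)
`b.append(754)` → a = [591, 7, 5, 9, 754] (same object as b, c); b = [591, 7, 5, 9, 754] (same object as a, c); c = [591, 7, 5, 9, 754] (same object as a, b)
`print(a)` → prints [591, 7, 5, 9, 754]
`print(c)` → prints [591, 7, 5, 9, 754]

Answer:
[591, 7, 5, 9, 754]
[591, 7, 5, 9, 754]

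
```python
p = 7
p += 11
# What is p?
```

Trace:
`p = 7` → p = 7
`p += 11` → p = 18
So p = 18

Answer: 18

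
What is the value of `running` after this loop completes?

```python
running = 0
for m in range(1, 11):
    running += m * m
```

Sum of squares 1² to 10² = 385
`running` takes the values: 0 → 1 → 5 → 14 → 30 → 55 → 91 → 140 → 204 → 285 → 385

Answer: 385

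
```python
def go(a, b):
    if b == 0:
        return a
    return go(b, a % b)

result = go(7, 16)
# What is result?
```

go(7, 16) -> go(16, 7) -> go(7, 2) -> go(2, 1) -> go(1, 0) -> 1

Answer: 1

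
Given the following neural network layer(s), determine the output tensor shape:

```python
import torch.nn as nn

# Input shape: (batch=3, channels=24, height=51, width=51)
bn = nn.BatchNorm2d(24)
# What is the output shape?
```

Input: (3, 24, 51, 51) -> Output: (3, 24, 51, 51)

Answer: (3, 24, 51, 51)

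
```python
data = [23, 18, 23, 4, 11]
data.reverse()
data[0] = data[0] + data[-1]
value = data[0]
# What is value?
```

Trace:
`data = [23, 18, 23, 4, 11]` → data = [23, 18, 23, 4, 11]
`data.reverse()` → data = [11, 4, 23, 18, 23]
`data[0] = data[0] + data[-1]` → data = [34, 4, 23, 18, 23]
`value = data[0]` → value = 34
So value = 34

Answer: 34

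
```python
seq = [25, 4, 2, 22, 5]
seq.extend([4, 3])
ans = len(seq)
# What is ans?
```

Trace:
`seq = [25, 4, 2, 22, 5]` → seq = [25, 4, 2, 22, 5]
`seq.extend([4, 3])` → seq = [25, 4, 2, 22, 5, 4, 3]
`ans = len(seq)` → ans = 7
So ans = 7

Answer: 7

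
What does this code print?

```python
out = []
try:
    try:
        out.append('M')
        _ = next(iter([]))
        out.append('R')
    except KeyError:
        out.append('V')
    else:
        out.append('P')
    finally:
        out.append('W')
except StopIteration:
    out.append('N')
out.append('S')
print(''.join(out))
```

Execution trace: 'M' (try body) → 'W' (finally) → 'N' (outer except StopIteration) → 'S' (after the try/except). Output: MWNS

Answer: MWNS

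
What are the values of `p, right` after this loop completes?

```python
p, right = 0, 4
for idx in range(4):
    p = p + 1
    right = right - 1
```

p goes 0→4, right goes 4→0
`p, right` takes the values: (0, 4) → (1, 4) → (1, 3) → (2, 3) → (2, 2) → (3, 2) → (3, 1) → (4, 1) → (4, 0)

Answer: 4, 0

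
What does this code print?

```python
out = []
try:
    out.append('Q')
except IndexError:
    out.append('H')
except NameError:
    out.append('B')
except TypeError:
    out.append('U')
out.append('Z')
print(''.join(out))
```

Execution trace: 'Q' (try body, no exception) → 'Z' (after the try/except). Output: QZ

Answer: QZ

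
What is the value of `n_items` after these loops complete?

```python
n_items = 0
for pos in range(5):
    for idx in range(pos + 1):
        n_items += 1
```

Triangle: 1 + 2 + ... + 5
`n_items` takes the values: 0 → 1 → 2 → 3 → 4 → 5 → 6 → 7 → 8 → 9 → 10 → 11 → 12 → 13 → 14 → 15

Answer: 15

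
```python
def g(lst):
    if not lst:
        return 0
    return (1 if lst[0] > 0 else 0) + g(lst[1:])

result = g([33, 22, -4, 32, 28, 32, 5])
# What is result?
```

Count of positive elements in [33, 22, -4, 32, 28, 32, 5] = 6

Answer: 6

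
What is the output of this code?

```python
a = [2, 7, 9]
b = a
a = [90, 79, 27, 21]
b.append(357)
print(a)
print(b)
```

Key concept: rebinding vs mutation: a is rebound to a new list, b still points at the original.
Step by step:
`a = [2, 7, 9]` → a = [2, 7, 9]
`b = a` → b = [2, 7, 9] (same object as a)
`a = [90, 79, 27, 21]` → a = [90, 79, 27, 21]
`b.append(357)` → b = [2, 7, 9, 357]
`print(a)` → prints [90, 79, 27, 21]
`print(b)` → prints [2, 7, 9, 357]

Answer:
[90, 79, 27, 21]
[2, 7, 9, 357]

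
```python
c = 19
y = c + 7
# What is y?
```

Trace:
`c = 19` → c = 19
`y = c + 7` → y = 26
So y = 26

Answer: 26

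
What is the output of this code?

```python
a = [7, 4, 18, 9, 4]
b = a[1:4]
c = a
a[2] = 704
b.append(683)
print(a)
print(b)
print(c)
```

Key concept: slice vs alias.
Step by step:
`a = [7, 4, 18, 9, 4]` → a = [7, 4, 18, 9, 4]
`b = a[1:4]` → b = [4, 18, 9]
`c = a` → c = [7, 4, 18, 9, 4] (same object as a)
`a[2] = 704` → a = [7, 4, 704, 9, 4] (same object as c); c = [7, 4, 704, 9, 4] (same object as a)
`b.append(683)` → b = [4, 18, 9, 683]
`print(a)` → prints [7, 4, 704, 9, 4]
`print(b)` → prints [4, 18, 9, 683]
`print(c)` → prints [7, 4, 704, 9, 4]

Answer:
[7, 4, 704, 9, 4]
[4, 18, 9, 683]
[7, 4, 704, 9, 4]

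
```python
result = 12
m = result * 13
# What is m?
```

Trace:
`result = 12` → result = 12
`m = result * 13` → m = 156
So m = 156

Answer: 156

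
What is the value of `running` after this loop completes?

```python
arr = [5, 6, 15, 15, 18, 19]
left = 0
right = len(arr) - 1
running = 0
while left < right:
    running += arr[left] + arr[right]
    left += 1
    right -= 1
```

Sum of pairs from ends
`running` takes the values: 0 → 24 → 48 → 78

Answer: 78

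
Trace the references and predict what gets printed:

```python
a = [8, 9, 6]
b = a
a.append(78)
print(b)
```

Key concept: basic list aliasing.
Step by step:
`a = [8, 9, 6]` → a = [8, 9, 6]
`b = a` → b = [8, 9, 6] (same object as a)
`a.append(78)` → a = [8, 9, 6, 78] (same object as b); b = [8, 9, 6, 78] (same object as a)
`print(b)` → prints [8, 9, 6, 78]

Answer: [8, 9, 6, 78]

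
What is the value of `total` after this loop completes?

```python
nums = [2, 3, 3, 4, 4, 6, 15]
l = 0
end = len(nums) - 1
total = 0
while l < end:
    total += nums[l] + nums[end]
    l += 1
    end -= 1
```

Sum of pairs from ends
`total` takes the values: 0 → 17 → 26 → 33

Answer: 33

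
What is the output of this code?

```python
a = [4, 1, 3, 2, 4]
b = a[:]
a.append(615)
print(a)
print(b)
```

Key concept: slice [:] creates copy.
Step by step:
`a = [4, 1, 3, 2, 4]` → a = [4, 1, 3, 2, 4]
`b = a[:]` → b = [4, 1, 3, 2, 4]
`a.append(615)` → a = [4, 1, 3, 2, 4, 615]
`print(a)` → prints [4, 1, 3, 2, 4, 615]
`print(b)` → prints [4, 1, 3, 2, 4]

Answer:
[4, 1, 3, 2, 4, 615]
[4, 1, 3, 2, 4]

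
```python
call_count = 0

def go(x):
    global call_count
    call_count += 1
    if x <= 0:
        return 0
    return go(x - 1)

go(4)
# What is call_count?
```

Linear recursion stepping by 1: 5 calls from x=4 down to ≤0.

Answer: 5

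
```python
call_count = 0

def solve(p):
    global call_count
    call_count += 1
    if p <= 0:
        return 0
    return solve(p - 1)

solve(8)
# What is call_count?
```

Linear recursion stepping by 1: 9 calls from p=8 down to ≤0.

Answer: 9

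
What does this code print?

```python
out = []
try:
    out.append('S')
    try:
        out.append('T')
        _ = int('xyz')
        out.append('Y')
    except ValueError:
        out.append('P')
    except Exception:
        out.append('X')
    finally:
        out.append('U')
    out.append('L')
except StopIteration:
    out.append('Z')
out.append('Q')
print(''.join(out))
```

Execution trace: 'S' (try body) → 'T' (inner try body) → 'P' (inner except ValueError) → 'U' (inner finally) → 'L' (try body, no exception) → 'Q' (after the try/except). Output: STPULQ

Answer: STPULQ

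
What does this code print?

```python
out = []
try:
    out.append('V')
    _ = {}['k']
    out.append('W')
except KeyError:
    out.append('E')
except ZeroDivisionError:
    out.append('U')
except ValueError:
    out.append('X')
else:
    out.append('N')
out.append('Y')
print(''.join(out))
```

Execution trace: 'V' (try body) → 'E' (except KeyError) → 'Y' (after the try/except). Output: VEY

Answer: VEY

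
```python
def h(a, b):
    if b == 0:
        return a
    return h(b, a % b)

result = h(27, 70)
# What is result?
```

h(27, 70) -> h(70, 27) -> h(27, 16) -> h(16, 11) -> h(11, 5) -> h(5, 1) -> h(1, 0) -> 1

Answer: 1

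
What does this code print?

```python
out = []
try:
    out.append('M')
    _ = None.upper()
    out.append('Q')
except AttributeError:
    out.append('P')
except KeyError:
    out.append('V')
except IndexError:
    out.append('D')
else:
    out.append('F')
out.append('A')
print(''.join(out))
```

Execution trace: 'M' (try body) → 'P' (except AttributeError) → 'A' (after the try/except). Output: MPA

Answer: MPA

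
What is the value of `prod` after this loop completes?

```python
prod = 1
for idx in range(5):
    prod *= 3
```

3^5 = 243
`prod` takes the values: 1 → 3 → 9 → 27 → 81 → 243

Answer: 243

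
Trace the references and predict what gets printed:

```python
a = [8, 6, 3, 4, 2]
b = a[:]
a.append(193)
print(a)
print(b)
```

Key concept: slice [:] creates copy.
Step by step:
`a = [8, 6, 3, 4, 2]` → a = [8, 6, 3, 4, 2]
`b = a[:]` → b = [8, 6, 3, 4, 2]
`a.append(193)` → a = [8, 6, 3, 4, 2, 193]
`print(a)` → prints [8, 6, 3, 4, 2, 193]
`print(b)` → prints [8, 6, 3, 4, 2]

Answer:
[8, 6, 3, 4, 2, 193]
[8, 6, 3, 4, 2]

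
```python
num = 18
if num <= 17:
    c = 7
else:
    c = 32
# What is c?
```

Trace:
`num = 18` → num = 18
`if num <= 17: ...` → num <= 17 is False, take else branch → c = 32
So c = 32

Answer: 32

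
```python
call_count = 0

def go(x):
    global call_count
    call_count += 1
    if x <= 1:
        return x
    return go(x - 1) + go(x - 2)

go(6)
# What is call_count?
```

Calls(x) = 1 + Calls(x-1) + Calls(x-2); Calls(0)=Calls(1)=1. For x=6 this gives 25.

Answer: 25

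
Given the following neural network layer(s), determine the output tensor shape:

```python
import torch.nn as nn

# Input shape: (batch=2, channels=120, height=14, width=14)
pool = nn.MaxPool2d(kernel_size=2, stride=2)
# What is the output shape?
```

Input: (2, 120, 14, 14) -> Output: (2, 120, 7, 7)

Answer: (2, 120, 7, 7)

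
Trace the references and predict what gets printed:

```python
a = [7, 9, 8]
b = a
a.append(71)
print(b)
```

Key concept: basic list aliasing.
Step by step:
`a = [7, 9, 8]` → a = [7, 9, 8]
`b = a` → b = [7, 9, 8] (same object as a)
`a.append(71)` → a = [7, 9, 8, 71] (same object as b); b = [7, 9, 8, 71] (same object as a)
`print(b)` → prints [7, 9, 8, 71]

Answer: [7, 9, 8, 71]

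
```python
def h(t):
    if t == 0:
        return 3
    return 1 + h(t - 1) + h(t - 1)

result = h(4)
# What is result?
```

h(t) = 1 + 2·h(t-1), h(0)=3. Closed form: (3+1)·2^4 - 1 = 63.

Answer: 63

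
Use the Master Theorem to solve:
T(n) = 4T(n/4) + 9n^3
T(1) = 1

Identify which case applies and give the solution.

a=4, b=4, f(n)=9n^3. log_4(4) = 1. Since c=3 > 1 and the regularity condition holds (4(n/4)^3 = (4/4^3)n^3 with 4/4^3 < 1), Case 3 applies: T(n) = Θ(f(n)) = O(n^3).

Answer: O(n^3) - Case 3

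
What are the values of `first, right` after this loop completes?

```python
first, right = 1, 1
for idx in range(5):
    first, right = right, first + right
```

Fibonacci: after 5 iterations
`first, right` takes the values: (1, 1) → (1, 2) → (2, 3) → (3, 5) → (5, 8) → (8, 13)

Answer: 8, 13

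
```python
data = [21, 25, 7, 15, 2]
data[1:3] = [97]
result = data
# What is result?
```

Trace:
`data = [21, 25, 7, 15, 2]` → data = [21, 25, 7, 15, 2]
`data[1:3] = [97]` → data = [21, 97, 15, 2]
`result = data` → result = [21, 97, 15, 2]
So result = [21, 97, 15, 2]

Answer: [21, 97, 15, 2]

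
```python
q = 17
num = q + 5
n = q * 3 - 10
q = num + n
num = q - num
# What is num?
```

Trace:
`q = 17` → q = 17
`num = q + 5` → num = 22
`n = q * 3 - 10` → n = 41
`q = num + n` → q = 63
`num = q - num` → num = 41
So num = 41

Answer: 41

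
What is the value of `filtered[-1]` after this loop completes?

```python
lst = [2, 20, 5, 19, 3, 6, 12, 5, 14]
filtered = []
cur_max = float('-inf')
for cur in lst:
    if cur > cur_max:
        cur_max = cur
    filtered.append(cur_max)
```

Running max ends at 20
`filtered` takes the values: [] → [2] → [2, 20] → [2, 20, 20] → [2, 20, 20, 20] → [2, 20, 20, 20, 20] → [2, 20, 20, 20, 20, 20] → [2, 20, 20, 20, 20, 20, 20] → [2, 20, 20, 20, 20, 20, 20, 20] → [2, 20, 20, 20, 20, 20, 20, 20, 20]
So `filtered[-1]` = 20

Answer: 20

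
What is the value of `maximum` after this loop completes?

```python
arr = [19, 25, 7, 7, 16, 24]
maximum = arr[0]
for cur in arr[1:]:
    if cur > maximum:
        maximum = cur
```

Maximum of [19, 25, 7, 7, 16, 24]
`maximum` takes the values: 19 → 25

Answer: 25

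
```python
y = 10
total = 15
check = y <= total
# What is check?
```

Trace:
`y = 10` → y = 10
`total = 15` → total = 15
`check = y <= total` → check = True
So check = True

Answer: True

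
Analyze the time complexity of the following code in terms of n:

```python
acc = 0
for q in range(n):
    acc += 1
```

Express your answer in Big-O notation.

Each loop level contributes: n. Multiplying the contributions gives O(n).

Answer: O(n)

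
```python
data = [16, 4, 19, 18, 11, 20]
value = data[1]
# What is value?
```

Trace:
`data = [16, 4, 19, 18, 11, 20]` → data = [16, 4, 19, 18, 11, 20]
`value = data[1]` → value = 4
So value = 4

Answer: 4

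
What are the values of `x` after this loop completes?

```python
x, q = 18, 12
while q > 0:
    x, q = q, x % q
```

GCD of 18 and 12
`x` takes the values: 18 → 12 → 6

Answer: 6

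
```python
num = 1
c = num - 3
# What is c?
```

Trace:
`num = 1` → num = 1
`c = num - 3` → c = -2
So c = -2

Answer: -2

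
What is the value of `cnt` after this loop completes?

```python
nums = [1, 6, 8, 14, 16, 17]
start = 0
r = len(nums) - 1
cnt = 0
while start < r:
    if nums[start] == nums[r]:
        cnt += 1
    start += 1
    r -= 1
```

Count matching pairs from ends
`cnt` takes the values: 0

Answer: 0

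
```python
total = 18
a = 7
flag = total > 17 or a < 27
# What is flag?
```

Trace:
`total = 18` → total = 18
`a = 7` → a = 7
`flag = total > 17 or a < 27` → flag = True
So flag = True

Answer: True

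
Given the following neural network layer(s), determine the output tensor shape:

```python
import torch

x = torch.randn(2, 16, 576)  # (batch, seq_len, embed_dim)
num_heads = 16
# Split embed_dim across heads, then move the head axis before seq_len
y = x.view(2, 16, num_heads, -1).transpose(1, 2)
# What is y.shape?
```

Input: (2, 16, 576) -> head_dim = 576 // 16 = 36; after view: (2, 16, 16, 36) -> after transpose(1, 2): (2, 16, 16, 36) -> Output: (2, 16, 16, 36)

Answer: (2, 16, 16, 36)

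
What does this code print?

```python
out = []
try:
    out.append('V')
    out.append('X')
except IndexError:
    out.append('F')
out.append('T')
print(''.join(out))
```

Execution trace: 'V' (try body) → 'X' (try body, no exception) → 'T' (after the try/except). Output: VXT

Answer: VXT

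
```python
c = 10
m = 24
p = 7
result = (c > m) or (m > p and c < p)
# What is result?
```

Trace:
`c = 10` → c = 10
`m = 24` → m = 24
`p = 7` → p = 7
`result = (c > m) or (m > p and c < p)` → result = False
So result = False

Answer: False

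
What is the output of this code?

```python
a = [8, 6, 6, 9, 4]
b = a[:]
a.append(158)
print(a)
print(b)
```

Key concept: slice [:] creates copy.
Step by step:
`a = [8, 6, 6, 9, 4]` → a = [8, 6, 6, 9, 4]
`b = a[:]` → b = [8, 6, 6, 9, 4]
`a.append(158)` → a = [8, 6, 6, 9, 4, 158]
`print(a)` → prints [8, 6, 6, 9, 4, 158]
`print(b)` → prints [8, 6, 6, 9, 4]

Answer:
[8, 6, 6, 9, 4, 158]
[8, 6, 6, 9, 4]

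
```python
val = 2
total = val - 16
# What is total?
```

Trace:
`val = 2` → val = 2
`total = val - 16` → total = -14
So total = -14

Answer: -14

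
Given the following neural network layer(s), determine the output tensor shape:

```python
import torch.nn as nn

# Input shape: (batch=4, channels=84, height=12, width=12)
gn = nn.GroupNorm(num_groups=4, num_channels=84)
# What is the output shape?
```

Input: (4, 84, 12, 12) -> Output: (4, 84, 12, 12)

Answer: (4, 84, 12, 12)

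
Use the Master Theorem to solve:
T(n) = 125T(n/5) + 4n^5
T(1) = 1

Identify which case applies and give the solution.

a=125, b=5, f(n)=4n^5. log_5(125) = 3. Since c=5 > 3 and the regularity condition holds (125(n/5)^5 = (125/5^5)n^5 with 125/5^5 < 1), Case 3 applies: T(n) = Θ(f(n)) = O(n^5).

Answer: O(n^5) - Case 3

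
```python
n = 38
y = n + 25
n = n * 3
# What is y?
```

Trace:
`n = 38` → n = 38
`y = n + 25` → y = 63
`n = n * 3` → n = 114
So y = 63

Answer: 63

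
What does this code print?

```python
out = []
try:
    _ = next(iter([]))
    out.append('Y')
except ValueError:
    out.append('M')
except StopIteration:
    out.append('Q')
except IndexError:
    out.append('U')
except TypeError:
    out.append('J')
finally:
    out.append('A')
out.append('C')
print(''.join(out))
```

Execution trace: 'Q' (except StopIteration) → 'A' (finally) → 'C' (after the try/except). Output: QAC

Answer: QAC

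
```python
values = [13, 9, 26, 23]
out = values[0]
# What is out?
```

Trace:
`values = [13, 9, 26, 23]` → values = [13, 9, 26, 23]
`out = values[0]` → out = 13
So out = 13

Answer: 13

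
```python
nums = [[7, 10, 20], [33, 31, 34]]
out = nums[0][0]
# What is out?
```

Trace:
`nums = [[7, 10, 20], [33, 31, 34]]` → nums = [[7, 10, 20], [33, 31, 34]]
`out = nums[0][0]` → out = 7
So out = 7

Answer: 7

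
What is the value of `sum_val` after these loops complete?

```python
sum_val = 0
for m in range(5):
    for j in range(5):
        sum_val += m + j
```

Sum of all m+j for m,j in 5x5
`sum_val` takes the values: 0 → 1 → 3 → 6 → 10 → 11 → 13 → 16 → 20 → 25 → 27 → 30 → 34 → 39 → 45 → 48 → 52 → 57 → 63 → 70 → 74 → 79 → 85 → 92 → 100

Answer: 100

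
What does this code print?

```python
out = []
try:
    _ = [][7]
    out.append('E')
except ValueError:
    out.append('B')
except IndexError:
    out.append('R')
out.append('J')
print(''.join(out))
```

Execution trace: 'R' (except IndexError) → 'J' (after the try/except). Output: RJ

Answer: RJ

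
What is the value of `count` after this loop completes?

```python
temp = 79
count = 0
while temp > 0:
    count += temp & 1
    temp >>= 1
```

Count set bits in 79 (binary: 0b1001111)
`count` takes the values: 0 → 1 → 2 → 3 → 4 → 5

Answer: 5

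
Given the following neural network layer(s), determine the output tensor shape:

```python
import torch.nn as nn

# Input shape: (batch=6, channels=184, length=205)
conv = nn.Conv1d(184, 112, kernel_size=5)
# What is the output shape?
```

Input: (6, 184, 205) -> Output: (6, 112, 201)

Answer: (6, 112, 201)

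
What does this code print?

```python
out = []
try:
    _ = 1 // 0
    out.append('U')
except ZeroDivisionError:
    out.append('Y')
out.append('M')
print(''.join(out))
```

Execution trace: 'Y' (except ZeroDivisionError) → 'M' (after the try/except). Output: YM

Answer: YM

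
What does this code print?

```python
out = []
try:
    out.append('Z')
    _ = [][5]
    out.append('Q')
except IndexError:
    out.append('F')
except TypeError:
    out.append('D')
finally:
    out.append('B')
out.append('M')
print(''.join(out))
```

Execution trace: 'Z' (try body) → 'F' (except IndexError) → 'B' (finally) → 'M' (after the try/except). Output: ZFBM

Answer: ZFBM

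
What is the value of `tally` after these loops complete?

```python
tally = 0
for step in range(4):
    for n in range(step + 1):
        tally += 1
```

Triangle: 1 + 2 + ... + 4
`tally` takes the values: 0 → 1 → 2 → 3 → 4 → 5 → 6 → 7 → 8 → 9 → 10

Answer: 10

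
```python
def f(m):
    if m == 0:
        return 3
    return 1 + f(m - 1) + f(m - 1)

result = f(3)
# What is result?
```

f(m) = 1 + 2·f(m-1), f(0)=3. Closed form: (3+1)·2^3 - 1 = 31.

Answer: 31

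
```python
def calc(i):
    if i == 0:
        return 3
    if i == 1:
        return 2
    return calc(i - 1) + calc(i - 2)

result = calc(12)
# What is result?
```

Build up from base cases: calc(0)=3, calc(1)=2, calc(2)=5, calc(3)=7, calc(4)=12, calc(5)=19, calc(6)=31, ..., calc(12)=555

Answer: 555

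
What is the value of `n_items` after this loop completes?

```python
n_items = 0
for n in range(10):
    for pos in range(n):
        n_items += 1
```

Triangle number: 0+1+2+...+9
`n_items` takes the values: 0 → 1 → 2 → 3 → 4 → 5 → 6 → 7 → 8 → 9 → 10 → 11 → 12 → 13 → 14 → 15 → 16 → 17 → 18 → 19 → 20 → 21 → 22 → 23 → 24 → 25 → 26 → 27 → 28 → 29 → … → 41 → 42 → 43 → 44 → 45

Answer: 45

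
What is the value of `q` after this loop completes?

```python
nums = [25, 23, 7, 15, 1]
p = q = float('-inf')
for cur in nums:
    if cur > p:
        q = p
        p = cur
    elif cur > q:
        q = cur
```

Second largest (with repeats) in [25, 23, 7, 15, 1]
`q` takes the values: -inf → 23

Answer: 23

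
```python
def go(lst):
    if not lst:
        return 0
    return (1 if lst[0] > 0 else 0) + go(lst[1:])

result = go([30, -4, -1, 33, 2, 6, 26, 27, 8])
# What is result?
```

Count of positive elements in [30, -4, -1, 33, 2, 6, 26, 27, 8] = 7

Answer: 7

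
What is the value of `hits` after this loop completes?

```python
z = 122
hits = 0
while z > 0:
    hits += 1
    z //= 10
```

Count digits by repeated division by 10
`hits` takes the values: 0 → 1 → 2 → 3

Answer: 3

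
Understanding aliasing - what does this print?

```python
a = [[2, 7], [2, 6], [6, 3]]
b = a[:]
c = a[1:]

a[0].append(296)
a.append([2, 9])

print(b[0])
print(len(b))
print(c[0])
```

Key concept: slice with nested mutation.
Step by step:
`a = [[2, 7], [2, 6], [6, 3]]` → a = [[2, 7], [2, 6], [6, 3]]
`b = a[:]` → b = [[2, 7], [2, 6], [6, 3]]
`c = a[1:]` → c = [[2, 6], [6, 3]]
`a[0].append(296)` → a = [[2, 7, 296], [2, 6], [6, 3]]; b = [[2, 7, 296], [2, 6], [6, 3]]
`a.append([2, 9])` → a = [[2, 7, 296], [2, 6], [6, 3], [2, 9]]
`print(b[0])` → prints [2, 7, 296]
`print(len(b))` → prints 3
`print(c[0])` → prints [2, 6]

Answer:
[2, 7, 296]
3
[2, 6]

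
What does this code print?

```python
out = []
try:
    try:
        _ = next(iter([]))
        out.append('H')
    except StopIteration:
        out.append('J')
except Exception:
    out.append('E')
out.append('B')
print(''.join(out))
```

Execution trace: 'J' (inner except StopIteration) → 'B' (after the try/except). Output: JB

Answer: JB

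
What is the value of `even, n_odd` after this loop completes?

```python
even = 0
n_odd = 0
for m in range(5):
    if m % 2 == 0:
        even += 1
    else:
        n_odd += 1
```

Count evens and odds in range(5)
`even, n_odd` takes the values: (0, 0) → (1, 0) → (1, 1) → (2, 1) → (2, 2) → (3, 2)

Answer: 3, 2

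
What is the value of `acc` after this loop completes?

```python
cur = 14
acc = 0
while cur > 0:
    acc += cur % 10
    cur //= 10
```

Sum digits of 14
`acc` takes the values: 0 → 4 → 5

Answer: 5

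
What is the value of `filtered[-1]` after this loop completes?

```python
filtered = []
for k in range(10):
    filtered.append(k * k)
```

Last element of squares 0 to 9
`filtered` takes the values: [] → [0] → [0, 1] → [0, 1, 4] → [0, 1, 4, 9] → [0, 1, 4, 9, 16] → [0, 1, 4, 9, 16, 25] → [0, 1, 4, 9, 16, 25, 36] → [0, 1, 4, 9, 16, 25, 36, 49] → [0, 1, 4, 9, 16, 25, 36, 49, 64] → [0, 1, 4, 9, 16, 25, 36, 49, 64, 81]
So `filtered[-1]` = 81

Answer: 81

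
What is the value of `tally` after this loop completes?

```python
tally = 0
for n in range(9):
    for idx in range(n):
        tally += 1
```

Triangle number: 0+1+2+...+8
`tally` takes the values: 0 → 1 → 2 → 3 → 4 → 5 → 6 → 7 → 8 → 9 → 10 → 11 → 12 → 13 → 14 → 15 → 16 → 17 → 18 → 19 → 20 → 21 → 22 → 23 → 24 → 25 → 26 → 27 → 28 → 29 → 30 → 31 → 32 → 33 → 34 → 35 → 36

Answer: 36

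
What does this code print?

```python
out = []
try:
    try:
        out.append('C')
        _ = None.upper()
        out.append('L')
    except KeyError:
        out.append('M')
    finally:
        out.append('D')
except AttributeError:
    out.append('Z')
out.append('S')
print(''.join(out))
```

Execution trace: 'C' (try body) → 'D' (finally) → 'Z' (outer except AttributeError) → 'S' (after the try/except). Output: CDZS

Answer: CDZS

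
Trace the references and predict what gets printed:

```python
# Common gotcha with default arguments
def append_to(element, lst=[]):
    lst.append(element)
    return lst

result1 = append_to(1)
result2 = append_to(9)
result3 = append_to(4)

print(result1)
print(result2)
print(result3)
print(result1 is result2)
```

Key concept: mutable default argument gotcha.
Step by step:
`result1 = append_to(1)` → result1 = [1]
`result2 = append_to(9)` → result1 = [1, 9] (same object as result2); result2 = [1, 9] (same object as result1)
`result3 = append_to(4)` → result1 = [1, 9, 4] (same object as result2, result3); result2 = [1, 9, 4] (same object as result1, result3); result3 = [1, 9, 4] (same object as result1, result2)
`print(result1)` → prints [1, 9, 4]
`print(result2)` → prints [1, 9, 4]
`print(result3)` → prints [1, 9, 4]
`print(result1 is result2)` → prints True

Answer:
[1, 9, 4]
[1, 9, 4]
[1, 9, 4]
True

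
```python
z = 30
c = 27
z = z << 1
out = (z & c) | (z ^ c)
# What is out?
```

Trace:
`z = 30` → z = 30
`c = 27` → c = 27
`z = z << 1` → z = 60
`out = (z & c) | (z ^ c)` → out = 63
So out = 63

Answer: 63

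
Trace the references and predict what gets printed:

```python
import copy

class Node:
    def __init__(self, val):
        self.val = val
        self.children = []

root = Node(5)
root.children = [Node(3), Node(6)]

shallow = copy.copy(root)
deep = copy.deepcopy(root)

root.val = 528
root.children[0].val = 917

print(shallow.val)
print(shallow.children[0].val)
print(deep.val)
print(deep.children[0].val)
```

Key concept: deep copy with custom objects.
Step by step:
`root = Node(5)` → root = Node(val=5, children=[])
`root.children = [Node(3), Node(6)]` → root = Node(val=5, children=[Node(val=3, children=[]), Node(val=6, children=[])])
`shallow = copy.copy(root)` → shallow = Node(val=5, children=[Node(val=3, children=[]), Node(val=6, children=[])])
`deep = copy.deepcopy(root)` → deep = Node(val=5, children=[Node(val=3, children=[]), Node(val=6, children=[])])
`root.val = 528` → root = Node(val=528, children=[Node(val=3, children=[]), Node(val=6, children=[])])
`root.children[0].val = 917` → root = Node(val=528, children=[Node(val=917, children=[]), Node(val=6, children=[])]); shallow = Node(val=5, children=[Node(val=917, children=[]), Node(val=6, children=[])])
`print(shallow.val)` → prints 5
`print(shallow.children[0].val)` → prints 917
`print(deep.val)` → prints 5
`print(deep.children[0].val)` → prints 3

Answer:
5
917
5
3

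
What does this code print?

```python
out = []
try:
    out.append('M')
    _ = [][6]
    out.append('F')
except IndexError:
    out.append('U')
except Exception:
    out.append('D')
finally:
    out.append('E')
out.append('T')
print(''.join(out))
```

Execution trace: 'M' (try body) → 'U' (except IndexError) → 'E' (finally) → 'T' (after the try/except). Output: MUET

Answer: MUET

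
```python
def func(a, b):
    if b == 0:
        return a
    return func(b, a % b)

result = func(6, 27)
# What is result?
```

func(6, 27) -> func(27, 6) -> func(6, 3) -> func(3, 0) -> 3

Answer: 3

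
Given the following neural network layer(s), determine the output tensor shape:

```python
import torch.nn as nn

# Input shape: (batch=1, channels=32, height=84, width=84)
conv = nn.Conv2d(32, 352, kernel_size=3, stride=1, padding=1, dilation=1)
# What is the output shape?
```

Input: (1, 32, 84, 84) -> Output: (1, 352, 84, 84)

Answer: (1, 352, 84, 84)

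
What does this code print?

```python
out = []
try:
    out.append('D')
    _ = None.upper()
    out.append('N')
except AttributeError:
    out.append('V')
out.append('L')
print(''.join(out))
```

Execution trace: 'D' (try body) → 'V' (except AttributeError) → 'L' (after the try/except). Output: DVL

Answer: DVL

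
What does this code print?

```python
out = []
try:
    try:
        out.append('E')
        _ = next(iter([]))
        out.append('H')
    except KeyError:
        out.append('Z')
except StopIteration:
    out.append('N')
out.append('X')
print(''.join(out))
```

Execution trace: 'E' (inner try body) → 'N' (outer except StopIteration) → 'X' (after the try/except). Output: ENX

Answer: ENX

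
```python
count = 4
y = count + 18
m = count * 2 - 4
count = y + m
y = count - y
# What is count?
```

Trace:
`count = 4` → count = 4
`y = count + 18` → y = 22
`m = count * 2 - 4` → m = 4
`count = y + m` → count = 26
`y = count - y` → y = 4
So count = 26

Answer: 26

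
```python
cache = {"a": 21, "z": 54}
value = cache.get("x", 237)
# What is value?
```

Trace:
`cache = {"a": 21, "z": 54}` → cache = {'a': 21, 'z': 54}
`value = cache.get("x", 237)` → value = 237
So value = 237

Answer: 237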